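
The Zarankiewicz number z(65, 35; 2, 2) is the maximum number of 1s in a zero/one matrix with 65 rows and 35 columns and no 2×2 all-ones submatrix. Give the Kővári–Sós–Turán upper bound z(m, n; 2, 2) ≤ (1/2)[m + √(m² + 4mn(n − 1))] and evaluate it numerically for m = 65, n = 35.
z(65, 35; 2, 2) ≤ (1/2)[65 + √(65² + 4·65·35·34)] = (1/2)[65 + √313625] = 312.5112

Kővári–Sós–Turán: let r_1, ..., r_65 be the row sums and z = Σ r_i the total number of 1s. Each pair of columns can share at most one row with both entries 1 (else a 2×2 all-ones block appears), so Σ_i C(r_i, 2) ≤ C(35, 2) = 595. By convexity Σ_i C(r_i, 2) ≥ 65·C(z/65, 2) = z(z − 65)/(2·65), giving z² − 65z − 65·35·34 ≤ 0 and hence z ≤ (1/2)[65 + √(4225 + 4·77350)] = (1/2)[65 + √313625] ≈ (1/2)(65 + 560.0223) = 312.5112.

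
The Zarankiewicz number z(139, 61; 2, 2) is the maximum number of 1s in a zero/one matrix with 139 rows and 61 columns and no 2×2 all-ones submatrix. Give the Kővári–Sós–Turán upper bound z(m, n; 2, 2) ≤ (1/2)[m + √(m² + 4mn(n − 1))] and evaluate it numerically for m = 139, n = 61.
z(139, 61; 2, 2) ≤ (1/2)[139 + √(139² + 4·139·61·60)] = (1/2)[139 + √2054281] = 786.1382

Kővári–Sós–Turán: let r_1, ..., r_139 be the row sums and z = Σ r_i the total number of 1s. Each pair of columns can share at most one row with both entries 1 (else a 2×2 all-ones block appears), so Σ_i C(r_i, 2) ≤ C(61, 2) = 1830. By convexity Σ_i C(r_i, 2) ≥ 139·C(z/139, 2) = z(z − 139)/(2·139), giving z² − 139z − 139·61·60 ≤ 0 and hence z ≤ (1/2)[139 + √(19321 + 4·508740)] = (1/2)[139 + √2054281] ≈ (1/2)(139 + 1433.2763) = 786.1382.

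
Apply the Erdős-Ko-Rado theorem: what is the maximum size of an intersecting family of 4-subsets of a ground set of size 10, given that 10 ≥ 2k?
max |F| = C(9, 3) = 84

Erdős-Ko-Rado (1961): when n ≥ 2k, max |F| = C(n−1, k−1). The bound is attained by the star {A : i ∈ A} for any fixed i ∈ [n]. Here C(10−1, 4−1) = C(9, 3) = 84.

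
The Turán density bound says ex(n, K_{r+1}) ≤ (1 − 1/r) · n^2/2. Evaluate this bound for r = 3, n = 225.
Turán density bound = (2/3) · 225^2/2 = 16875

Turán's theorem: ex(n, K_{r+1}) is achieved by the complete r-partite Turán graph T(n, r) with parts as balanced as possible, and is at most (1 − 1/r) · n^2/2. For r = 3, n = 225: the density bound is (2/3) · 50625/2 = 16875. Since 3 ∣ 225, the Turán graph T(225, 3) has parts of equal size 75, and its edge count e(T(225, 3)) = 16875 attains the density bound exactly.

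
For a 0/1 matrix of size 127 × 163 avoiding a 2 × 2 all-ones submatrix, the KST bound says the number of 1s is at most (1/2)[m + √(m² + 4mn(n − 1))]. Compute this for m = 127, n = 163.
z(127, 163; 2, 2) ≤ (1/2)[127 + √(127² + 4·127·163·162)] = (1/2)[127 + √13430377] = 1895.8739

Kővári–Sós–Turán: let r_1, ..., r_127 be the row sums and z = Σ r_i the total number of 1s. Each pair of columns can share at most one row with both entries 1 (else a 2×2 all-ones block appears), so Σ_i C(r_i, 2) ≤ C(163, 2) = 13203. By convexity Σ_i C(r_i, 2) ≥ 127·C(z/127, 2) = z(z − 127)/(2·127), giving z² − 127z − 127·163·162 ≤ 0 and hence z ≤ (1/2)[127 + √(16129 + 4·3353562)] = (1/2)[127 + √13430377] ≈ (1/2)(127 + 3664.7479) = 1895.8739.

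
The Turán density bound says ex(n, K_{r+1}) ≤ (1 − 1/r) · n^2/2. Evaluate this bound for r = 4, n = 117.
Turán density bound = (3/4) · 117^2/2 = 41067/8 ≈ 5133.375

Turán's theorem: ex(n, K_{r+1}) is achieved by the complete r-partite Turán graph T(n, r) with parts as balanced as possible, and is at most (1 − 1/r) · n^2/2. For r = 4, n = 117: the density bound is (3/4) · 13689/2 = 41067/8 ≈ 5133.375. The integer-valued extremum is e(T(117, 4)) = 5133, which is strictly less than the density bound 41067/8 since 4 ∤ 117 (the parts of T(117, 4) cannot all be equal).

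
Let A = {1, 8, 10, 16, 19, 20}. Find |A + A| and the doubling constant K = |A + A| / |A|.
K = |A + A| / |A| = 20/6 = 10/3

Enumerate A + A = {a + b : a, b ∈ A}. With |A| = 6, there are |A|^2 = 36 ordered sum pairs; collecting distinct values, A + A = {2, 9, 11, 16, 17, 18, 20, 21, 24, 26, 27, 28, 29, 30, 32, 35, 36, 38, 39, 40}, so |A + A| = 20. Thus K = 20/6 = 10/3. For comparison, the minimum possible |A + A| over all 6-element sets is 2·6 − 1 = 11 (so min K = 11/6), attained only by arithmetic progressions.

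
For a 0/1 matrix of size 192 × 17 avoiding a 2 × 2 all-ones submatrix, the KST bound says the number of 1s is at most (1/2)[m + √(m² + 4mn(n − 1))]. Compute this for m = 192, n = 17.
z(192, 17; 2, 2) ≤ (1/2)[192 + √(192² + 4·192·17·16)] = (1/2)[192 + √245760] = 343.8709

Kővári–Sós–Turán: let r_1, ..., r_192 be the row sums and z = Σ r_i the total number of 1s. Each pair of columns can share at most one row with both entries 1 (else a 2×2 all-ones block appears), so Σ_i C(r_i, 2) ≤ C(17, 2) = 136. By convexity Σ_i C(r_i, 2) ≥ 192·C(z/192, 2) = z(z − 192)/(2·192), giving z² − 192z − 192·17·16 ≤ 0 and hence z ≤ (1/2)[192 + √(36864 + 4·52224)] = (1/2)[192 + √245760] ≈ (1/2)(192 + 495.7419) = 343.8709.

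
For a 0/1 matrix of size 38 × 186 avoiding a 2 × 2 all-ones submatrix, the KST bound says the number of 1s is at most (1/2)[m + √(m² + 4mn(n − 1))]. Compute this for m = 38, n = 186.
z(38, 186; 2, 2) ≤ (1/2)[38 + √(38² + 4·38·186·185)] = (1/2)[38 + √5231764] = 1162.6525

Kővári–Sós–Turán: let r_1, ..., r_38 be the row sums and z = Σ r_i the total number of 1s. Each pair of columns can share at most one row with both entries 1 (else a 2×2 all-ones block appears), so Σ_i C(r_i, 2) ≤ C(186, 2) = 17205. By convexity Σ_i C(r_i, 2) ≥ 38·C(z/38, 2) = z(z − 38)/(2·38), giving z² − 38z − 38·186·185 ≤ 0 and hence z ≤ (1/2)[38 + √(1444 + 4·1307580)] = (1/2)[38 + √5231764] ≈ (1/2)(38 + 2287.305) = 1162.6525.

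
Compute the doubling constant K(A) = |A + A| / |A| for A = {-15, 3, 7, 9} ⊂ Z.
K = |A + A| / |A| = 10/4 = 5/2

Enumerate A + A = {a + b : a, b ∈ A}. With |A| = 4, there are |A|^2 = 16 ordered sum pairs; collecting distinct values, A + A = {-30, -12, -8, -6, 6, 10, 12, 14, 16, 18}, so |A + A| = 10. Thus K = 10/4 = 5/2. For comparison, the minimum possible |A + A| over all 4-element sets is 2·4 − 1 = 7 (so min K = 7/4), attained only by arithmetic progressions.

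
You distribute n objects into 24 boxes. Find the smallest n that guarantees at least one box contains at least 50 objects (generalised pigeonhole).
n = (50 − 1)·24 + 1 = 1177

By the generalised pigeonhole principle, to guarantee some box contains ≥ r objects we need more than (r − 1) · k objects total. Threshold: n = (r − 1) · k + 1. With r = 50 and k = 24: n = 49 · 24 + 1 = 1176 + 1 = 1177. For n = 1176 = 49 · 24, we can put exactly 49 objects in every box, avoiding 50 in any single one — so 1177 is tight.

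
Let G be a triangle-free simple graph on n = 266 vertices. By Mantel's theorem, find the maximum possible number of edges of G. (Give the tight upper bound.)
ex(266, K_3) = ⌊266^2/4⌋ = 17689

Mantel (1907): a triangle-free graph on n vertices has at most ⌊n^2/4⌋ edges, with equality for the complete bipartite graph K_{⌊n/2⌋, ⌈n/2⌉}. For n = 266: ⌊266^2/4⌋ = ⌊70756/4⌋ = 17689. The extremal graph is K_{133, 133}, which has 133·133 = 17689 edges.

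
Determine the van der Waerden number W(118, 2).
W(118, 2) = 118 + 1 = 119

A 2-term AP is any pair of integers, so a monochromatic 2-AP exists iff some colour is used at least twice. With 118 colours, the colouring i ↦ i on {1, ..., 118} uses each colour once, avoiding any monochromatic pair, so W(118, 2) > 118. For {1, ..., 119}, pigeonhole forces two integers of the same colour, which form a monochromatic 2-AP. Hence W(118, 2) = 119.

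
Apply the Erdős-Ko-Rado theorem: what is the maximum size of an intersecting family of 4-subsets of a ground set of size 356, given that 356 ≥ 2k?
max |F| = C(355, 3) = 7393585

Erdős-Ko-Rado (1961): when n ≥ 2k, max |F| = C(n−1, k−1). The bound is attained by the star {A : i ∈ A} for any fixed i ∈ [n]. Here C(356−1, 4−1) = C(355, 3) = 7393585.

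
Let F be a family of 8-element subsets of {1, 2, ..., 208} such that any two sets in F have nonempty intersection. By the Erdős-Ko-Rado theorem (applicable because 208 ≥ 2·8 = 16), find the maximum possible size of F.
max |F| = C(207, 7) = 2916315611091

The Erdős-Ko-Rado theorem states: for n ≥ 2k, an intersecting family of k-subsets of an n-element set has size at most C(n − 1, k − 1), with equality for 'star' families {A ⊆ [n] : |A| = k, i ∈ A} (fix an element i). For n = 208, k = 8: C(207, 7) = 2916315611091.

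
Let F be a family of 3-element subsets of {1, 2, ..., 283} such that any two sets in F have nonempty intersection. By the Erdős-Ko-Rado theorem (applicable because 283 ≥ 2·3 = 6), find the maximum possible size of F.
max |F| = C(282, 2) = 39621

The Erdős-Ko-Rado theorem states: for n ≥ 2k, an intersecting family of k-subsets of an n-element set has size at most C(n − 1, k − 1), with equality for 'star' families {A ⊆ [n] : |A| = k, i ∈ A} (fix an element i). For n = 283, k = 3: C(282, 2) = 39621.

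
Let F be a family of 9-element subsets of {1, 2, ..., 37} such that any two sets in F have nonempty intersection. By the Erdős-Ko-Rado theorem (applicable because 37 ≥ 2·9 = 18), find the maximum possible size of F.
max |F| = C(36, 8) = 30260340

The Erdős-Ko-Rado theorem states: for n ≥ 2k, an intersecting family of k-subsets of an n-element set has size at most C(n − 1, k − 1), with equality for 'star' families {A ⊆ [n] : |A| = k, i ∈ A} (fix an element i). For n = 37, k = 9: C(36, 8) = 30260340.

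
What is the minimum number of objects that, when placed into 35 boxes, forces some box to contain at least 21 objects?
n = (21 − 1)·35 + 1 = 701

By the generalised pigeonhole principle, to guarantee some box contains ≥ r objects we need more than (r − 1) · k objects total. Threshold: n = (r − 1) · k + 1. With r = 21 and k = 35: n = 20 · 35 + 1 = 700 + 1 = 701. For n = 700 = 20 · 35, we can put exactly 20 objects in every box, avoiding 21 in any single one — so 701 is tight.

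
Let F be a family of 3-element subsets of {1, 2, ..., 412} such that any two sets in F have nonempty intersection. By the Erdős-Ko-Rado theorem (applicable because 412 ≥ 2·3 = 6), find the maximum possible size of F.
max |F| = C(411, 2) = 84255

The Erdős-Ko-Rado theorem states: for n ≥ 2k, an intersecting family of k-subsets of an n-element set has size at most C(n − 1, k − 1), with equality for 'star' families {A ⊆ [n] : |A| = k, i ∈ A} (fix an element i). For n = 412, k = 3: C(411, 2) = 84255.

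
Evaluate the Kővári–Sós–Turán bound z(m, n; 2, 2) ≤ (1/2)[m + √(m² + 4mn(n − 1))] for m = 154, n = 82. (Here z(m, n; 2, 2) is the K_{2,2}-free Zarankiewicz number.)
z(154, 82; 2, 2) ≤ (1/2)[154 + √(154² + 4·154·82·81)] = (1/2)[154 + √4115188] = 1091.2963

Kővári–Sós–Turán: let r_1, ..., r_154 be the row sums and z = Σ r_i the total number of 1s. Each pair of columns can share at most one row with both entries 1 (else a 2×2 all-ones block appears), so Σ_i C(r_i, 2) ≤ C(82, 2) = 3321. By convexity Σ_i C(r_i, 2) ≥ 154·C(z/154, 2) = z(z − 154)/(2·154), giving z² − 154z − 154·82·81 ≤ 0 and hence z ≤ (1/2)[154 + √(23716 + 4·1022868)] = (1/2)[154 + √4115188] ≈ (1/2)(154 + 2028.5926) = 1091.2963.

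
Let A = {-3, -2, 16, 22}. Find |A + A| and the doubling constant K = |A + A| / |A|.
K = |A + A| / |A| = 10/4 = 5/2

Enumerate A + A = {a + b : a, b ∈ A}. With |A| = 4, there are |A|^2 = 16 ordered sum pairs; collecting distinct values, A + A = {-6, -5, -4, 13, 14, 19, 20, 32, 38, 44}, so |A + A| = 10. Thus K = 10/4 = 5/2. For comparison, the minimum possible |A + A| over all 4-element sets is 2·4 − 1 = 7 (so min K = 7/4), attained only by arithmetic progressions.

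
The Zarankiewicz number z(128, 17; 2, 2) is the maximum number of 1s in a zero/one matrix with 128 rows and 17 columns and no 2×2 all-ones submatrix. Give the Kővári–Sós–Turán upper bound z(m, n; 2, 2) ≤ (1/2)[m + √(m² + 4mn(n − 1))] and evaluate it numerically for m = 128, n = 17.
z(128, 17; 2, 2) ≤ (1/2)[128 + √(128² + 4·128·17·16)] = (1/2)[128 + √155648] = 261.2612

Kővári–Sós–Turán: let r_1, ..., r_128 be the row sums and z = Σ r_i the total number of 1s. Each pair of columns can share at most one row with both entries 1 (else a 2×2 all-ones block appears), so Σ_i C(r_i, 2) ≤ C(17, 2) = 136. By convexity Σ_i C(r_i, 2) ≥ 128·C(z/128, 2) = z(z − 128)/(2·128), giving z² − 128z − 128·17·16 ≤ 0 and hence z ≤ (1/2)[128 + √(16384 + 4·34816)] = (1/2)[128 + √155648] ≈ (1/2)(128 + 394.5225) = 261.2612.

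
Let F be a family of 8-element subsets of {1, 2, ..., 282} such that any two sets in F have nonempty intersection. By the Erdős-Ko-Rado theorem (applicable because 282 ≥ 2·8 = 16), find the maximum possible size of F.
max |F| = C(281, 7) = 25456832144700

The Erdős-Ko-Rado theorem states: for n ≥ 2k, an intersecting family of k-subsets of an n-element set has size at most C(n − 1, k − 1), with equality for 'star' families {A ⊆ [n] : |A| = k, i ∈ A} (fix an element i). For n = 282, k = 8: C(281, 7) = 25456832144700.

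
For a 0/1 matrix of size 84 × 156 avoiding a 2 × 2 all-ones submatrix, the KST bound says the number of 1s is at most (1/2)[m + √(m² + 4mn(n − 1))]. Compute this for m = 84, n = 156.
z(84, 156; 2, 2) ≤ (1/2)[84 + √(84² + 4·84·156·155)] = (1/2)[84 + √8131536] = 1467.7924

Kővári–Sós–Turán: let r_1, ..., r_84 be the row sums and z = Σ r_i the total number of 1s. Each pair of columns can share at most one row with both entries 1 (else a 2×2 all-ones block appears), so Σ_i C(r_i, 2) ≤ C(156, 2) = 12090. By convexity Σ_i C(r_i, 2) ≥ 84·C(z/84, 2) = z(z − 84)/(2·84), giving z² − 84z − 84·156·155 ≤ 0 and hence z ≤ (1/2)[84 + √(7056 + 4·2031120)] = (1/2)[84 + √8131536] ≈ (1/2)(84 + 2851.5848) = 1467.7924.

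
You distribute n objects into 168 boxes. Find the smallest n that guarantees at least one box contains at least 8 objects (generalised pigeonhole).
n = (8 − 1)·168 + 1 = 1177

By the generalised pigeonhole principle, to guarantee some box contains ≥ r objects we need more than (r − 1) · k objects total. Threshold: n = (r − 1) · k + 1. With r = 8 and k = 168: n = 7 · 168 + 1 = 1176 + 1 = 1177. For n = 1176 = 7 · 168, we can put exactly 7 objects in every box, avoiding 8 in any single one — so 1177 is tight.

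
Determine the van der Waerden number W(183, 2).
W(183, 2) = 183 + 1 = 184

A 2-term AP is any pair of integers, so a monochromatic 2-AP exists iff some colour is used at least twice. With 183 colours, the colouring i ↦ i on {1, ..., 183} uses each colour once, avoiding any monochromatic pair, so W(183, 2) > 183. For {1, ..., 184}, pigeonhole forces two integers of the same colour, which form a monochromatic 2-AP. Hence W(183, 2) = 184.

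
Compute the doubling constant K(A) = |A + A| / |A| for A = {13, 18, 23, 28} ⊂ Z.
K = |A + A| / |A| = 7/4

Enumerate A + A = {a + b : a, b ∈ A}. With |A| = 4, there are |A|^2 = 16 ordered sum pairs; collecting distinct values, A + A = {26, 31, 36, 41, 46, 51, 56}, so |A + A| = 7. Thus K = 7/4. Here |A + A| = 2|A| − 1 = 7, the minimum possible — so K = 7/4 is minimal, which holds iff A is an arithmetic progression.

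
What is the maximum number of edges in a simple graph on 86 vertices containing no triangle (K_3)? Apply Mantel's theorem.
ex(86, K_3) = ⌊86^2/4⌋ = 1849

Mantel (1907): a triangle-free graph on n vertices has at most ⌊n^2/4⌋ edges, with equality for the complete bipartite graph K_{⌊n/2⌋, ⌈n/2⌉}. For n = 86: ⌊86^2/4⌋ = ⌊7396/4⌋ = 1849. The extremal graph is K_{43, 43}, which has 43·43 = 1849 edges.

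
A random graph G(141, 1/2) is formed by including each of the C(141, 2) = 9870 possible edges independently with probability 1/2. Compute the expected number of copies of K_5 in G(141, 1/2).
E[# K_5] = C(141, 5) · (1/2)^C(5, 2) = 432295143 / 2^10 ≈ 422163.225586

For each 5-subset S of vertices (there are C(141, 5) = 432295143 such S), let X_S = 1 if S induces a K_5 (all C(5, 2) = 10 edges present). Then P(X_S = 1) = (1/2)^10 = 1/1024. By linearity of expectation, E[# K_5] = C(141, 5) · (1/2)^10 = 432295143 / 1024 ≈ 422163.225586.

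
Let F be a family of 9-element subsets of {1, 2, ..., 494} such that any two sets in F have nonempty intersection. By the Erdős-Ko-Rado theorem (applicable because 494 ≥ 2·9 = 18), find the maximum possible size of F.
max |F| = C(493, 8) = 81745335830565603

Erdős-Ko-Rado (1961): when n ≥ 2k, max |F| = C(n−1, k−1). The bound is attained by the star {A : i ∈ A} for any fixed i ∈ [n]. Here C(494−1, 9−1) = C(493, 8) = 81745335830565603.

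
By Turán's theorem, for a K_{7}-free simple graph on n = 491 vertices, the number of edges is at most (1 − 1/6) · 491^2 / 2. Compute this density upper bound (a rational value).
Turán density bound = (5/6) · 491^2/2 = 1205405/12 ≈ 100450.4167

Turán's theorem: ex(n, K_{r+1}) is achieved by the complete r-partite Turán graph T(n, r) with parts as balanced as possible, and is at most (1 − 1/r) · n^2/2. For r = 6, n = 491: the density bound is (5/6) · 241081/2 = 1205405/12 ≈ 100450.4167. The integer-valued extremum is e(T(491, 6)) = 100450, which is strictly less than the density bound 1205405/12 since 6 ∤ 491 (the parts of T(491, 6) cannot all be equal).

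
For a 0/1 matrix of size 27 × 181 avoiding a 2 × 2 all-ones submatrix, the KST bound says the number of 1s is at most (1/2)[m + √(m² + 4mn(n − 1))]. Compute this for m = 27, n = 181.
z(27, 181; 2, 2) ≤ (1/2)[27 + √(27² + 4·27·181·180)] = (1/2)[27 + √3519369] = 951.4991

Kővári–Sós–Turán: let r_1, ..., r_27 be the row sums and z = Σ r_i the total number of 1s. Each pair of columns can share at most one row with both entries 1 (else a 2×2 all-ones block appears), so Σ_i C(r_i, 2) ≤ C(181, 2) = 16290. By convexity Σ_i C(r_i, 2) ≥ 27·C(z/27, 2) = z(z − 27)/(2·27), giving z² − 27z − 27·181·180 ≤ 0 and hence z ≤ (1/2)[27 + √(729 + 4·879660)] = (1/2)[27 + √3519369] ≈ (1/2)(27 + 1875.9981) = 951.4991.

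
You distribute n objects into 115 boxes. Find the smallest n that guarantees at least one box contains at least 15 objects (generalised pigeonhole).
n = (15 − 1)·115 + 1 = 1611

By the generalised pigeonhole principle, to guarantee some box contains ≥ r objects we need more than (r − 1) · k objects total. Threshold: n = (r − 1) · k + 1. With r = 15 and k = 115: n = 14 · 115 + 1 = 1610 + 1 = 1611. For n = 1610 = 14 · 115, we can put exactly 14 objects in every box, avoiding 15 in any single one — so 1611 is tight.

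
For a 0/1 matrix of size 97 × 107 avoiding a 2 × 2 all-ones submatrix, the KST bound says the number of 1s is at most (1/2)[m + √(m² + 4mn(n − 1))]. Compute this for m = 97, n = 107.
z(97, 107; 2, 2) ≤ (1/2)[97 + √(97² + 4·97·107·106)] = (1/2)[97 + √4410105] = 1098.5125

Kővári–Sós–Turán: let r_1, ..., r_97 be the row sums and z = Σ r_i the total number of 1s. Each pair of columns can share at most one row with both entries 1 (else a 2×2 all-ones block appears), so Σ_i C(r_i, 2) ≤ C(107, 2) = 5671. By convexity Σ_i C(r_i, 2) ≥ 97·C(z/97, 2) = z(z − 97)/(2·97), giving z² − 97z − 97·107·106 ≤ 0 and hence z ≤ (1/2)[97 + √(9409 + 4·1100174)] = (1/2)[97 + √4410105] ≈ (1/2)(97 + 2100.025) = 1098.5125.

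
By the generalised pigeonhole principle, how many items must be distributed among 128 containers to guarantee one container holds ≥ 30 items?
n = (30 − 1)·128 + 1 = 3713

By the generalised pigeonhole principle, to guarantee some box contains ≥ r objects we need more than (r − 1) · k objects total. Threshold: n = (r − 1) · k + 1. With r = 30 and k = 128: n = 29 · 128 + 1 = 3712 + 1 = 3713. For n = 3712 = 29 · 128, we can put exactly 29 objects in every box, avoiding 30 in any single one — so 3713 is tight.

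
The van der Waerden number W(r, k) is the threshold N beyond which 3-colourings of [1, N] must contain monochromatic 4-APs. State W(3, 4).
W(3, 4) = 293

This is a classical value, W(3, 4) = 293, established by combining an explicit 3-colouring of {1, ..., 292} with no monochromatic 4-AP (giving the lower bound W(3, 4) > 292) and a finite case analysis / exhaustive computer search showing every 3-colouring of {1, ..., 293} has such an AP.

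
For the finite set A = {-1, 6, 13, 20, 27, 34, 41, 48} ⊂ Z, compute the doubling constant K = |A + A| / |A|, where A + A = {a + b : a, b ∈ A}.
K = |A + A| / |A| = 15/8

Enumerate A + A = {a + b : a, b ∈ A}. With |A| = 8, there are |A|^2 = 64 ordered sum pairs; collecting distinct values, A + A = {-2, 5, 12, 19, 26, 33, 40, 47, 54, 61, 68, 75, 82, 89, 96}, so |A + A| = 15. Thus K = 15/8. Here |A + A| = 2|A| − 1 = 15, the minimum possible — so K = 15/8 is minimal, which holds iff A is an arithmetic progression.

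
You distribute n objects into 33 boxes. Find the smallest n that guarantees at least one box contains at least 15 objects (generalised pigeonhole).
n = (15 − 1)·33 + 1 = 463

By the generalised pigeonhole principle, to guarantee some box contains ≥ r objects we need more than (r − 1) · k objects total. Threshold: n = (r − 1) · k + 1. With r = 15 and k = 33: n = 14 · 33 + 1 = 462 + 1 = 463. For n = 462 = 14 · 33, we can put exactly 14 objects in every box, avoiding 15 in any single one — so 463 is tight.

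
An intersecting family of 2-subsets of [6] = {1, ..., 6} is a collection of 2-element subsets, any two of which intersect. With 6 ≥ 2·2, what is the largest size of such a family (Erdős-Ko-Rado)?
max |F| = C(5, 1) = 5

Erdős-Ko-Rado (1961): when n ≥ 2k, max |F| = C(n−1, k−1). The bound is attained by the star {A : i ∈ A} for any fixed i ∈ [n]. Here C(6−1, 2−1) = C(5, 1) = 5.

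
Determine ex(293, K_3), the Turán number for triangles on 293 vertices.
ex(293, K_3) = ⌊293^2/4⌋ = 21462

Mantel (1907): a triangle-free graph on n vertices has at most ⌊n^2/4⌋ edges, with equality for the complete bipartite graph K_{⌊n/2⌋, ⌈n/2⌉}. For n = 293: ⌊293^2/4⌋ = ⌊85849/4⌋ = 21462. The extremal graph is K_{146, 147}, which has 146·147 = 21462 edges.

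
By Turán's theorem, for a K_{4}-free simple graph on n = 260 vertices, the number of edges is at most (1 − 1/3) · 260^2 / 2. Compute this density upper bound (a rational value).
Turán density bound = (2/3) · 260^2/2 = 67600/3 ≈ 22533.3333

Turán's theorem: ex(n, K_{r+1}) is achieved by the complete r-partite Turán graph T(n, r) with parts as balanced as possible, and is at most (1 − 1/r) · n^2/2. For r = 3, n = 260: the density bound is (2/3) · 67600/2 = 67600/3 ≈ 22533.3333. The integer-valued extremum is e(T(260, 3)) = 22533, which is strictly less than the density bound 67600/3 since 3 ∤ 260 (the parts of T(260, 3) cannot all be equal).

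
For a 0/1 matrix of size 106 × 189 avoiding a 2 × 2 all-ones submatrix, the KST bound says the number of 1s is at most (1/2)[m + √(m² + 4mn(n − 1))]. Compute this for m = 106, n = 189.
z(106, 189; 2, 2) ≤ (1/2)[106 + √(106² + 4·106·189·188)] = (1/2)[106 + √15076804] = 1994.443

Kővári–Sós–Turán: let r_1, ..., r_106 be the row sums and z = Σ r_i the total number of 1s. Each pair of columns can share at most one row with both entries 1 (else a 2×2 all-ones block appears), so Σ_i C(r_i, 2) ≤ C(189, 2) = 17766. By convexity Σ_i C(r_i, 2) ≥ 106·C(z/106, 2) = z(z − 106)/(2·106), giving z² − 106z − 106·189·188 ≤ 0 and hence z ≤ (1/2)[106 + √(11236 + 4·3766392)] = (1/2)[106 + √15076804] ≈ (1/2)(106 + 3882.886) = 1994.443.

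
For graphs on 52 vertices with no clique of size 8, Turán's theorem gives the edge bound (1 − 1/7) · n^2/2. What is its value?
Turán density bound = (6/7) · 52^2/2 = 8112/7 ≈ 1158.8571

Turán's theorem: ex(n, K_{r+1}) is achieved by the complete r-partite Turán graph T(n, r) with parts as balanced as possible, and is at most (1 − 1/r) · n^2/2. For r = 7, n = 52: the density bound is (6/7) · 2704/2 = 8112/7 ≈ 1158.8571. The integer-valued extremum is e(T(52, 7)) = 1158, which is strictly less than the density bound 8112/7 since 7 ∤ 52 (the parts of T(52, 7) cannot all be equal).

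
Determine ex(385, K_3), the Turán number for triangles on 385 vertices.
ex(385, K_3) = ⌊385^2/4⌋ = 37056

Mantel (1907): a triangle-free graph on n vertices has at most ⌊n^2/4⌋ edges, with equality for the complete bipartite graph K_{⌊n/2⌋, ⌈n/2⌉}. For n = 385: ⌊385^2/4⌋ = ⌊148225/4⌋ = 37056. The extremal graph is K_{192, 193}, which has 192·193 = 37056 edges.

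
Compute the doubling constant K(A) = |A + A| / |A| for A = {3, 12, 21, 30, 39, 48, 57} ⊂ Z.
K = |A + A| / |A| = 13/7

Enumerate A + A = {a + b : a, b ∈ A}. With |A| = 7, there are |A|^2 = 49 ordered sum pairs; collecting distinct values, A + A = {6, 15, 24, 33, 42, 51, 60, 69, 78, 87, 96, 105, 114}, so |A + A| = 13. Thus K = 13/7. Here |A + A| = 2|A| − 1 = 13, the minimum possible — so K = 13/7 is minimal, which holds iff A is an arithmetic progression.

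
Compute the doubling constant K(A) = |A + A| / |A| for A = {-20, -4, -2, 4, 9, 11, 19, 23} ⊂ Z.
K = |A + A| / |A| = 34/8 = 17/4

Enumerate A + A = {a + b : a, b ∈ A}. With |A| = 8, there are |A|^2 = 64 ordered sum pairs; collecting distinct values, A + A = {-40, -24, -22, -16, -11, -9, -8, -6, -4, -1, 0, 2, 3, 5, 7, 8, 9, 13, 15, 17, 18, 19, 20, 21, 22, 23, 27, 28, 30, 32, 34, 38, 42, 46}, so |A + A| = 34. Thus K = 34/8 = 17/4. For comparison, the minimum possible |A + A| over all 8-element sets is 2·8 − 1 = 15 (so min K = 15/8), attained only by arithmetic progressions.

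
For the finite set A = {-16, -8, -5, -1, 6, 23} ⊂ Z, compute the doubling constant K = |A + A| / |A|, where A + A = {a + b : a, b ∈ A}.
K = |A + A| / |A| = 19/6

Enumerate A + A = {a + b : a, b ∈ A}. With |A| = 6, there are |A|^2 = 36 ordered sum pairs; collecting distinct values, A + A = {-32, -24, -21, -17, -16, -13, -10, -9, -6, -2, 1, 5, 7, 12, 15, 18, 22, 29, 46}, so |A + A| = 19. Thus K = 19/6. For comparison, the minimum possible |A + A| over all 6-element sets is 2·6 − 1 = 11 (so min K = 11/6), attained only by arithmetic progressions.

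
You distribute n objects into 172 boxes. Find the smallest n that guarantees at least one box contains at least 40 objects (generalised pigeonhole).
n = (40 − 1)·172 + 1 = 6709

By the generalised pigeonhole principle, to guarantee some box contains ≥ r objects we need more than (r − 1) · k objects total. Threshold: n = (r − 1) · k + 1. With r = 40 and k = 172: n = 39 · 172 + 1 = 6708 + 1 = 6709. For n = 6708 = 39 · 172, we can put exactly 39 objects in every box, avoiding 40 in any single one — so 6709 is tight.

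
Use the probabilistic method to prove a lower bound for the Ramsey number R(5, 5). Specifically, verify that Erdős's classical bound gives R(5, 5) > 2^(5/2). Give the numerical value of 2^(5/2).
2^(5/2) = 5.6569; so R(5, 5) > 5.6569

Colour each edge of K_n uniformly at random with red/blue. The expected number of monochromatic K_5 is C(n, 5) · 2 · 2^(−C(5,2)). If C(n, 5) · 2^(1 − C(5,2)) < 1, then with positive probability no monochromatic K_5 exists, so R(5, 5) > n. The standard estimate C(n, 5) ≤ n^5/5! shows this inequality holds whenever n ≤ 2^(5/2) (since 5! · 2^(C(5,2) − 1) > 2^(5^2/2) ≥ n^5). Hence R(5, 5) > 2^(5/2) = 5.6569.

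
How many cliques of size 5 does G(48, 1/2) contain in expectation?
E[# K_5] = C(48, 5) · (1/2)^C(5, 2) = 1712304 / 2^10 = 107019/64 = 1672.171875

For each 5-subset S of vertices (there are C(48, 5) = 1712304 such S), let X_S = 1 if S induces a K_5 (all C(5, 2) = 10 edges present). Then P(X_S = 1) = (1/2)^10 = 1/1024. By linearity of expectation, E[# K_5] = C(48, 5) · (1/2)^10 = 1712304 / 1024 = 107019/64 = 1672.171875.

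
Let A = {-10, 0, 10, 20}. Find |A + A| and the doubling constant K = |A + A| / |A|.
K = |A + A| / |A| = 7/4

Enumerate A + A = {a + b : a, b ∈ A}. With |A| = 4, there are |A|^2 = 16 ordered sum pairs; collecting distinct values, A + A = {-20, -10, 0, 10, 20, 30, 40}, so |A + A| = 7. Thus K = 7/4. Here |A + A| = 2|A| − 1 = 7, the minimum possible — so K = 7/4 is minimal, which holds iff A is an arithmetic progression.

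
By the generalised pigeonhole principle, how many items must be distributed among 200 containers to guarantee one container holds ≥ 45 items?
n = (45 − 1)·200 + 1 = 8801

By the generalised pigeonhole principle, to guarantee some box contains ≥ r objects we need more than (r − 1) · k objects total. Threshold: n = (r − 1) · k + 1. With r = 45 and k = 200: n = 44 · 200 + 1 = 8800 + 1 = 8801. For n = 8800 = 44 · 200, we can put exactly 44 objects in every box, avoiding 45 in any single one — so 8801 is tight.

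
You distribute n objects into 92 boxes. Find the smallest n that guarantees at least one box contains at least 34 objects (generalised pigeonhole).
n = (34 − 1)·92 + 1 = 3037

By the generalised pigeonhole principle, to guarantee some box contains ≥ r objects we need more than (r − 1) · k objects total. Threshold: n = (r − 1) · k + 1. With r = 34 and k = 92: n = 33 · 92 + 1 = 3036 + 1 = 3037. For n = 3036 = 33 · 92, we can put exactly 33 objects in every box, avoiding 34 in any single one — so 3037 is tight.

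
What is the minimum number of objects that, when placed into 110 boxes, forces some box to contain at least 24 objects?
n = (24 − 1)·110 + 1 = 2531

By the generalised pigeonhole principle, to guarantee some box contains ≥ r objects we need more than (r − 1) · k objects total. Threshold: n = (r − 1) · k + 1. With r = 24 and k = 110: n = 23 · 110 + 1 = 2530 + 1 = 2531. For n = 2530 = 23 · 110, we can put exactly 23 objects in every box, avoiding 24 in any single one — so 2531 is tight.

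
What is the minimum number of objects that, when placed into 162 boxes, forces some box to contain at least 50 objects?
n = (50 − 1)·162 + 1 = 7939

By the generalised pigeonhole principle, to guarantee some box contains ≥ r objects we need more than (r − 1) · k objects total. Threshold: n = (r − 1) · k + 1. With r = 50 and k = 162: n = 49 · 162 + 1 = 7938 + 1 = 7939. For n = 7938 = 49 · 162, we can put exactly 49 objects in every box, avoiding 50 in any single one — so 7939 is tight.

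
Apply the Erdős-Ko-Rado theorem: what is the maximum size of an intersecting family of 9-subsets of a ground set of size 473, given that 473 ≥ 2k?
max |F| = C(472, 8) = 57559191654724695

The Erdős-Ko-Rado theorem states: for n ≥ 2k, an intersecting family of k-subsets of an n-element set has size at most C(n − 1, k − 1), with equality for 'star' families {A ⊆ [n] : |A| = k, i ∈ A} (fix an element i). For n = 473, k = 9: C(472, 8) = 57559191654724695.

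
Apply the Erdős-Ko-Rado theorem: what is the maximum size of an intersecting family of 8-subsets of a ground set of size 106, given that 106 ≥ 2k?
max |F| = C(105, 7) = 22760723700

Erdős-Ko-Rado (1961): when n ≥ 2k, max |F| = C(n−1, k−1). The bound is attained by the star {A : i ∈ A} for any fixed i ∈ [n]. Here C(106−1, 8−1) = C(105, 7) = 22760723700.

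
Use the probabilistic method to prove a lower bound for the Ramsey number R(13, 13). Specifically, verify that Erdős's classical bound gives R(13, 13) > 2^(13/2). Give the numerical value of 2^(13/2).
2^(13/2) = 90.5097; so R(13, 13) > 90.5097

Colour each edge of K_n uniformly at random with red/blue. The expected number of monochromatic K_13 is C(n, 13) · 2 · 2^(−C(13,2)). If C(n, 13) · 2^(1 − C(13,2)) < 1, then with positive probability no monochromatic K_13 exists, so R(13, 13) > n. The standard estimate C(n, 13) ≤ n^13/13! shows this inequality holds whenever n ≤ 2^(13/2) (since 13! · 2^(C(13,2) − 1) > 2^(13^2/2) ≥ n^13). Hence R(13, 13) > 2^(13/2) = 90.5097.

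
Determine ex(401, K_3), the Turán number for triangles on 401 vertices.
ex(401, K_3) = ⌊401^2/4⌋ = 40200

Mantel (1907): a triangle-free graph on n vertices has at most ⌊n^2/4⌋ edges, with equality for the complete bipartite graph K_{⌊n/2⌋, ⌈n/2⌉}. For n = 401: ⌊401^2/4⌋ = ⌊160801/4⌋ = 40200. The extremal graph is K_{200, 201}, which has 200·201 = 40200 edges.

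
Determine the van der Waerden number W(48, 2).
W(48, 2) = 48 + 1 = 49

A 2-term AP is any pair of integers, so a monochromatic 2-AP exists iff some colour is used at least twice. With 48 colours, the colouring i ↦ i on {1, ..., 48} uses each colour once, avoiding any monochromatic pair, so W(48, 2) > 48. For {1, ..., 49}, pigeonhole forces two integers of the same colour, which form a monochromatic 2-AP. Hence W(48, 2) = 49.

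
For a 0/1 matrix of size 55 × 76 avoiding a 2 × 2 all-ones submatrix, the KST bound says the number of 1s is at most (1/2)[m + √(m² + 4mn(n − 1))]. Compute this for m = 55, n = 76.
z(55, 76; 2, 2) ≤ (1/2)[55 + √(55² + 4·55·76·75)] = (1/2)[55 + √1257025] = 588.0856

Kővári–Sós–Turán: let r_1, ..., r_55 be the row sums and z = Σ r_i the total number of 1s. Each pair of columns can share at most one row with both entries 1 (else a 2×2 all-ones block appears), so Σ_i C(r_i, 2) ≤ C(76, 2) = 2850. By convexity Σ_i C(r_i, 2) ≥ 55·C(z/55, 2) = z(z − 55)/(2·55), giving z² − 55z − 55·76·75 ≤ 0 and hence z ≤ (1/2)[55 + √(3025 + 4·313500)] = (1/2)[55 + √1257025] ≈ (1/2)(55 + 1121.1713) = 588.0856.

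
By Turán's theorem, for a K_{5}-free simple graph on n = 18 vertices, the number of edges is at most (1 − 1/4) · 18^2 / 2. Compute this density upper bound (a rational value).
Turán density bound = (3/4) · 18^2/2 = 243/2 ≈ 121.5

Turán's theorem: ex(n, K_{r+1}) is achieved by the complete r-partite Turán graph T(n, r) with parts as balanced as possible, and is at most (1 − 1/r) · n^2/2. For r = 4, n = 18: the density bound is (3/4) · 324/2 = 243/2 ≈ 121.5. The integer-valued extremum is e(T(18, 4)) = 121, which is strictly less than the density bound 243/2 since 4 ∤ 18 (the parts of T(18, 4) cannot all be equal).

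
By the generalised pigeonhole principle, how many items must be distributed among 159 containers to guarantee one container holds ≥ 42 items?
n = (42 − 1)·159 + 1 = 6520

By the generalised pigeonhole principle, to guarantee some box contains ≥ r objects we need more than (r − 1) · k objects total. Threshold: n = (r − 1) · k + 1. With r = 42 and k = 159: n = 41 · 159 + 1 = 6519 + 1 = 6520. For n = 6519 = 41 · 159, we can put exactly 41 objects in every box, avoiding 42 in any single one — so 6520 is tight.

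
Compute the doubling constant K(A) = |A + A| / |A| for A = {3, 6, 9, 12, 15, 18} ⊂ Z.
K = |A + A| / |A| = 11/6

Enumerate A + A = {a + b : a, b ∈ A}. With |A| = 6, there are |A|^2 = 36 ordered sum pairs; collecting distinct values, A + A = {6, 9, 12, 15, 18, 21, 24, 27, 30, 33, 36}, so |A + A| = 11. Thus K = 11/6. Here |A + A| = 2|A| − 1 = 11, the minimum possible — so K = 11/6 is minimal, which holds iff A is an arithmetic progression.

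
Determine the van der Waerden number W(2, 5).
W(2, 5) = 178

This is a classical value, W(2, 5) = 178, established by combining an explicit 2-colouring of {1, ..., 177} with no monochromatic 5-AP (giving the lower bound W(2, 5) > 177) and a finite case analysis / exhaustive computer search showing every 2-colouring of {1, ..., 178} has such an AP.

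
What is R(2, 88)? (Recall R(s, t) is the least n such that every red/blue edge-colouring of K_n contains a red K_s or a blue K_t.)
R(2, 88) = 88

R(2, k) = k for all k ≥ 2: in a 2-colouring of K_k, either some edge is red (a red K_2) or all edges are blue (a blue K_k). And K_{87} coloured all-blue has no blue K_88, so R(2, 88) > 87. Hence R(2, 88) = 88.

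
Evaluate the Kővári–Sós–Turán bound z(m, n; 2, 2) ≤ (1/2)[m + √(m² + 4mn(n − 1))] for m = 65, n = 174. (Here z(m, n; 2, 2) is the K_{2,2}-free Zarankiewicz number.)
z(65, 174; 2, 2) ≤ (1/2)[65 + √(65² + 4·65·174·173)] = (1/2)[65 + √7830745] = 1431.6734

Kővári–Sós–Turán: let r_1, ..., r_65 be the row sums and z = Σ r_i the total number of 1s. Each pair of columns can share at most one row with both entries 1 (else a 2×2 all-ones block appears), so Σ_i C(r_i, 2) ≤ C(174, 2) = 15051. By convexity Σ_i C(r_i, 2) ≥ 65·C(z/65, 2) = z(z − 65)/(2·65), giving z² − 65z − 65·174·173 ≤ 0 and hence z ≤ (1/2)[65 + √(4225 + 4·1956630)] = (1/2)[65 + √7830745] ≈ (1/2)(65 + 2798.3468) = 1431.6734.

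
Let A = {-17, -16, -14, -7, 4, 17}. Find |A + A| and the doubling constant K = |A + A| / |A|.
K = |A + A| / |A| = 21/6 = 7/2

Enumerate A + A = {a + b : a, b ∈ A}. With |A| = 6, there are |A|^2 = 36 ordered sum pairs; collecting distinct values, A + A = {-34, -33, -32, -31, -30, -28, -24, -23, -21, -14, -13, -12, -10, -3, 0, 1, 3, 8, 10, 21, 34}, so |A + A| = 21. Thus K = 21/6 = 7/2. For comparison, the minimum possible |A + A| over all 6-element sets is 2·6 − 1 = 11 (so min K = 11/6), attained only by arithmetic progressions.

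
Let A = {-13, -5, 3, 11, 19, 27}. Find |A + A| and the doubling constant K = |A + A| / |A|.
K = |A + A| / |A| = 11/6

Enumerate A + A = {a + b : a, b ∈ A}. With |A| = 6, there are |A|^2 = 36 ordered sum pairs; collecting distinct values, A + A = {-26, -18, -10, -2, 6, 14, 22, 30, 38, 46, 54}, so |A + A| = 11. Thus K = 11/6. Here |A + A| = 2|A| − 1 = 11, the minimum possible — so K = 11/6 is minimal, which holds iff A is an arithmetic progression.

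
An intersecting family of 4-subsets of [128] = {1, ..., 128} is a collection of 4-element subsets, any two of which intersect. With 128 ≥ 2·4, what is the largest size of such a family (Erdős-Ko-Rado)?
max |F| = C(127, 3) = 333375

Erdős-Ko-Rado (1961): when n ≥ 2k, max |F| = C(n−1, k−1). The bound is attained by the star {A : i ∈ A} for any fixed i ∈ [n]. Here C(128−1, 4−1) = C(127, 3) = 333375.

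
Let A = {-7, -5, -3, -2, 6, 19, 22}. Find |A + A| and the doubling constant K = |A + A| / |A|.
K = |A + A| / |A| = 25/7

Enumerate A + A = {a + b : a, b ∈ A}. With |A| = 7, there are |A|^2 = 49 ordered sum pairs; collecting distinct values, A + A = {-14, -12, -10, -9, -8, -7, -6, -5, -4, -1, 1, 3, 4, 12, 14, 15, 16, 17, 19, 20, 25, 28, 38, 41, 44}, so |A + A| = 25. Thus K = 25/7. For comparison, the minimum possible |A + A| over all 7-element sets is 2·7 − 1 = 13 (so min K = 13/7), attained only by arithmetic progressions.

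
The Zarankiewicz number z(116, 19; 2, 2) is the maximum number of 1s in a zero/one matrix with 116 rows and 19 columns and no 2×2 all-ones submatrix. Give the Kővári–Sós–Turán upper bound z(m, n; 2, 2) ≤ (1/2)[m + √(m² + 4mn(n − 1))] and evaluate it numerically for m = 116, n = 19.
z(116, 19; 2, 2) ≤ (1/2)[116 + √(116² + 4·116·19·18)] = (1/2)[116 + √172144] = 265.4512

Kővári–Sós–Turán: let r_1, ..., r_116 be the row sums and z = Σ r_i the total number of 1s. Each pair of columns can share at most one row with both entries 1 (else a 2×2 all-ones block appears), so Σ_i C(r_i, 2) ≤ C(19, 2) = 171. By convexity Σ_i C(r_i, 2) ≥ 116·C(z/116, 2) = z(z − 116)/(2·116), giving z² − 116z − 116·19·18 ≤ 0 and hence z ≤ (1/2)[116 + √(13456 + 4·39672)] = (1/2)[116 + √172144] ≈ (1/2)(116 + 414.9024) = 265.4512.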